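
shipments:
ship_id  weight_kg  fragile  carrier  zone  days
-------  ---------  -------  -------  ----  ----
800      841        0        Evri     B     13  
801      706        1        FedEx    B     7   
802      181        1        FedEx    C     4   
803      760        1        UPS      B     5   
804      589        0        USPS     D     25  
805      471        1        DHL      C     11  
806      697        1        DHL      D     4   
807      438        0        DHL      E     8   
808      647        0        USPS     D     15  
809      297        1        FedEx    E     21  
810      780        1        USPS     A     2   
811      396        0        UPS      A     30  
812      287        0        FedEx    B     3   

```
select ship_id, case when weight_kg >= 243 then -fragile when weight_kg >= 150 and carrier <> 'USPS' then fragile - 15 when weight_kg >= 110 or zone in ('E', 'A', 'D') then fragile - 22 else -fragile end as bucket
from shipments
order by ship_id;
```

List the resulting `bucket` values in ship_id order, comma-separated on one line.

0, -1, -14, -1, 0, -1, -1, 0, 0, -1, -1, 0, 0

ship_id=800: weight_kg >= 243 → 0
ship_id=801: weight_kg >= 243 → -1
ship_id=802: weight_kg >= 150 and carrier <> 'USPS' → -14
ship_id=803: weight_kg >= 243 → -1
ship_id=804: weight_kg >= 243 → 0
ship_id=805: weight_kg >= 243 → -1
ship_id=806: weight_kg >= 243 → -1
ship_id=807: weight_kg >= 243 → 0
ship_id=808: weight_kg >= 243 → 0
ship_id=809: weight_kg >= 243 → -1
ship_id=810: weight_kg >= 243 → -1
ship_id=811: weight_kg >= 243 → 0
ship_id=812: weight_kg >= 243 → 0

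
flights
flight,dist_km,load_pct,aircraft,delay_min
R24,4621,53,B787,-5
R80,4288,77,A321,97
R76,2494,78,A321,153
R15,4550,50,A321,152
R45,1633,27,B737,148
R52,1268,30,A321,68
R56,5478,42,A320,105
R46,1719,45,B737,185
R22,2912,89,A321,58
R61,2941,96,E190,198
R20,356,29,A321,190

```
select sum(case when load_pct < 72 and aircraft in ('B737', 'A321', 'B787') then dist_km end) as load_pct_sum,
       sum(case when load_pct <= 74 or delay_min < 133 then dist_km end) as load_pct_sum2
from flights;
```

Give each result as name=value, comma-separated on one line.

[load_pct_sum: load_pct < 72 and aircraft in ('B737', 'A321', 'B787')]
flight=R24: ✓ → 4621
flight=R80: ✗
flight=R76: ✗
flight=R15: ✓ → 4550
flight=R45: ✓ → 1633
flight=R52: ✓ → 1268
flight=R56: ✗
flight=R46: ✓ → 1719
flight=R22: ✗
flight=R61: ✗
flight=R20: ✓ → 356
load_pct_sum = 4621 + 4550 + 1633 + 1268 + 1719 + 356 = 14147
—
[load_pct_sum2: load_pct <= 74 or delay_min < 133]
flight=R24: ✓ → 4621
flight=R80: ✓ → 4288
flight=R76: ✗
flight=R15: ✓ → 4550
flight=R45: ✓ → 1633
flight=R52: ✓ → 1268
flight=R56: ✓ → 5478
flight=R46: ✓ → 1719
flight=R22: ✓ → 2912
flight=R61: ✗
flight=R20: ✓ → 356
load_pct_sum2 = 4621 + 4288 + 4550 + 1633 + 1268 + 5478 + 1719 + 2912 + 356 = 26825

load_pct_sum=14147, load_pct_sum2=26825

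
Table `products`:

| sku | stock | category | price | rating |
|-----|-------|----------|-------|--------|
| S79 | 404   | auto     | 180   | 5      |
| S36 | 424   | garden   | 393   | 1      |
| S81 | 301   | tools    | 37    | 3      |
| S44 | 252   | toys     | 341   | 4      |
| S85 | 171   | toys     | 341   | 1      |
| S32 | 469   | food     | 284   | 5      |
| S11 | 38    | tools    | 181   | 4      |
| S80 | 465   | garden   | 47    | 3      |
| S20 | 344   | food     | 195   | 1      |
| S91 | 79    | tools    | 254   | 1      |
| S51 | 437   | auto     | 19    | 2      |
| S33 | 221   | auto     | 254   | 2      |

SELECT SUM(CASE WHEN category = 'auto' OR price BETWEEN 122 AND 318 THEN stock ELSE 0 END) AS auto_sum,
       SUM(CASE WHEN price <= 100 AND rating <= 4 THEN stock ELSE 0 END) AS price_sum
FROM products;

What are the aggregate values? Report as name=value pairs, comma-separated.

[auto_sum: category = 'auto' OR price BETWEEN 122 AND 318]
sku=S79: ✓ → 404
sku=S36: ✗
sku=S81: ✗
sku=S44: ✗
sku=S85: ✗
sku=S32: ✓ → 469
sku=S11: ✓ → 38
sku=S80: ✗
sku=S20: ✓ → 344
sku=S91: ✓ → 79
sku=S51: ✓ → 437
sku=S33: ✓ → 221
auto_sum = 404 + 469 + 38 + 344 + 79 + 437 + 221 = 1992
—
[price_sum: price <= 100 AND rating <= 4]
sku=S79: ✗
sku=S36: ✗
sku=S81: ✓ → 301
sku=S44: ✗
sku=S85: ✗
sku=S32: ✗
sku=S11: ✗
sku=S80: ✓ → 465
sku=S20: ✗
sku=S91: ✗
sku=S51: ✓ → 437
sku=S33: ✗
price_sum = 301 + 465 + 437 = 1203

auto_sum=1992, price_sum=1203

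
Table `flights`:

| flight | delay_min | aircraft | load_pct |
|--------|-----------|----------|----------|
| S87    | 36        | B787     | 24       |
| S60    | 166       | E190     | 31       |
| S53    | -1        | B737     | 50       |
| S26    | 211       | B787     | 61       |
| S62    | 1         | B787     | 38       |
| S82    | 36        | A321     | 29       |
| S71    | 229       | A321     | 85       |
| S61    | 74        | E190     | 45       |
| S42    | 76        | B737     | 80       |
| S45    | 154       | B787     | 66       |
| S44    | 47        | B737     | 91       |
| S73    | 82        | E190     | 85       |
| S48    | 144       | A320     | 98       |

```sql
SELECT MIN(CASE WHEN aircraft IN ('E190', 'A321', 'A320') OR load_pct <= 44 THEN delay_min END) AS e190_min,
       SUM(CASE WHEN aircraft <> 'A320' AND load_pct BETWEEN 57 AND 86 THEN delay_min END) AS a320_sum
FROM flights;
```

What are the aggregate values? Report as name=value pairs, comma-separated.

e190_min=1, a320_sum=752

[e190_min: aircraft IN ('E190', 'A321', 'A320') OR load_pct <= 44]
flight=S87: ✓ → 36
flight=S60: ✓ → 166
flight=S53: ✗
flight=S26: ✗
flight=S62: ✓ → 1
flight=S82: ✓ → 36
flight=S71: ✓ → 229
flight=S61: ✓ → 74
flight=S42: ✗
flight=S45: ✗
flight=S44: ✗
flight=S73: ✓ → 82
flight=S48: ✓ → 144
e190_min = MIN(36, 166, 1, 36, 229, 74, 82, 144) = 1
—
[a320_sum: aircraft <> 'A320' AND load_pct BETWEEN 57 AND 86]
flight=S87: ✗
flight=S60: ✗
flight=S53: ✗
flight=S26: ✓ → 211
flight=S62: ✗
flight=S82: ✗
flight=S71: ✓ → 229
flight=S61: ✗
flight=S42: ✓ → 76
flight=S45: ✓ → 154
flight=S44: ✗
flight=S73: ✓ → 82
flight=S48: ✗
a320_sum = 211 + 229 + 76 + 154 + 82 = 752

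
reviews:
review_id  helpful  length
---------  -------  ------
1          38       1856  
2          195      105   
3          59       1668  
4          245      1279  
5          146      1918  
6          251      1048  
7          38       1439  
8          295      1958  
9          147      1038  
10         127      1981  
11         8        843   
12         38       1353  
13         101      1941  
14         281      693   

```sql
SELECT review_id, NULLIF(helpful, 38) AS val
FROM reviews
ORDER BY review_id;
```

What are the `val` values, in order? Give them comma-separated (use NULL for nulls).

NULL, 195, 59, 245, 146, 251, NULL, 295, 147, 127, 8, NULL, 101, 281

review_id=1: helpful=38 vs 38: equal → NULL
review_id=2: helpful=195 vs 38: differ → 195
review_id=3: helpful=59 vs 38: differ → 59
review_id=4: helpful=245 vs 38: differ → 245
review_id=5: helpful=146 vs 38: differ → 146
review_id=6: helpful=251 vs 38: differ → 251
review_id=7: helpful=38 vs 38: equal → NULL
review_id=8: helpful=295 vs 38: differ → 295
review_id=9: helpful=147 vs 38: differ → 147
review_id=10: helpful=127 vs 38: differ → 127
review_id=11: helpful=8 vs 38: differ → 8
review_id=12: helpful=38 vs 38: equal → NULL
review_id=13: helpful=101 vs 38: differ → 101
review_id=14: helpful=281 vs 38: differ → 281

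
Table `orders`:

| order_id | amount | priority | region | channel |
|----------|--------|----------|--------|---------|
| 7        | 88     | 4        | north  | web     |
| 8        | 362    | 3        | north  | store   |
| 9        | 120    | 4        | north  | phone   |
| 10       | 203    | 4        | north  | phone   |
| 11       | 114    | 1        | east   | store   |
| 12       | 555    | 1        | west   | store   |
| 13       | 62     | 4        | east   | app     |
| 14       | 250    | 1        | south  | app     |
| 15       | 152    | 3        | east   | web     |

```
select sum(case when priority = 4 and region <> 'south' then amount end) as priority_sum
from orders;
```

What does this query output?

order_id=7: ✓ → 88
order_id=8: ✗
order_id=9: ✓ → 120
order_id=10: ✓ → 203
order_id=11: ✗
order_id=12: ✗
order_id=13: ✓ → 62
order_id=14: ✗
order_id=15: ✗
priority_sum = 88 + 120 + 203 + 62 = 473

473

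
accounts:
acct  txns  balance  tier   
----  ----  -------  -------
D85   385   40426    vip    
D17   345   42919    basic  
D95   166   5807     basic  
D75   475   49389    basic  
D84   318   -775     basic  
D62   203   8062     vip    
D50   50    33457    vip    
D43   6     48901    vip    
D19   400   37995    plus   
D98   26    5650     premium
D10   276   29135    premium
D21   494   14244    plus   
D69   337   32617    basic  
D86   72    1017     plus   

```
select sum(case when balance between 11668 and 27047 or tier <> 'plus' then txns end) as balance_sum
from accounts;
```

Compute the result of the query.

3081

acct=D85: ✓ → 385
acct=D17: ✓ → 345
acct=D95: ✓ → 166
acct=D75: ✓ → 475
acct=D84: ✓ → 318
acct=D62: ✓ → 203
acct=D50: ✓ → 50
acct=D43: ✓ → 6
acct=D19: ✗
acct=D98: ✓ → 26
acct=D10: ✓ → 276
acct=D21: ✓ → 494
acct=D69: ✓ → 337
acct=D86: ✗
balance_sum = 385 + 345 + 166 + 475 + 318 + 203 + 50 + 6 + 26 + 276 + 494 + 337 = 3081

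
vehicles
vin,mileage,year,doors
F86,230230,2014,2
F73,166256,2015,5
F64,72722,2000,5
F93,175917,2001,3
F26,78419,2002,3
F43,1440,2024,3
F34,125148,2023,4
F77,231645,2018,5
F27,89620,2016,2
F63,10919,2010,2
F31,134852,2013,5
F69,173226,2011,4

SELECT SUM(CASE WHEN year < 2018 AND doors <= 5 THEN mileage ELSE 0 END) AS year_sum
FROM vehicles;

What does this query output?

vin=F86: ✓ → 230230
vin=F73: ✓ → 166256
vin=F64: ✓ → 72722
vin=F93: ✓ → 175917
vin=F26: ✓ → 78419
vin=F43: ✗
vin=F34: ✗
vin=F77: ✗
vin=F27: ✓ → 89620
vin=F63: ✓ → 10919
vin=F31: ✓ → 134852
vin=F69: ✓ → 173226
year_sum = 230230 + 166256 + 72722 + 175917 + 78419 + 89620 + 10919 + 134852 + 173226 = 1132161

1132161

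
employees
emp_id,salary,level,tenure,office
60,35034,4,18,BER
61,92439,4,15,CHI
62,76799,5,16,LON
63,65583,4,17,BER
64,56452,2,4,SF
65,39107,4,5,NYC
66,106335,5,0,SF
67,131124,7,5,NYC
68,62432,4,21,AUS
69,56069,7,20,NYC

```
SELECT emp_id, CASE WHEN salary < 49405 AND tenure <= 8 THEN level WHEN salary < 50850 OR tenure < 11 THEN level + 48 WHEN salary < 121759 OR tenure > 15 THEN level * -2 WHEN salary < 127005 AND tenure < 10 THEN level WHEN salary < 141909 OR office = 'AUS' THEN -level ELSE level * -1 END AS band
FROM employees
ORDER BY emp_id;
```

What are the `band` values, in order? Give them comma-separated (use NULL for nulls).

emp_id=60: salary < 50850 OR tenure < 11 → 52
emp_id=61: salary < 121759 OR tenure > 15 → -8
emp_id=62: salary < 121759 OR tenure > 15 → -10
emp_id=63: salary < 121759 OR tenure > 15 → -8
emp_id=64: salary < 50850 OR tenure < 11 → 50
emp_id=65: salary < 49405 AND tenure <= 8 → 4
emp_id=66: salary < 50850 OR tenure < 11 → 53
emp_id=67: salary < 50850 OR tenure < 11 → 55
emp_id=68: salary < 121759 OR tenure > 15 → -8
emp_id=69: salary < 121759 OR tenure > 15 → -14

52, -8, -10, -8, 50, 4, 53, 55, -8, -14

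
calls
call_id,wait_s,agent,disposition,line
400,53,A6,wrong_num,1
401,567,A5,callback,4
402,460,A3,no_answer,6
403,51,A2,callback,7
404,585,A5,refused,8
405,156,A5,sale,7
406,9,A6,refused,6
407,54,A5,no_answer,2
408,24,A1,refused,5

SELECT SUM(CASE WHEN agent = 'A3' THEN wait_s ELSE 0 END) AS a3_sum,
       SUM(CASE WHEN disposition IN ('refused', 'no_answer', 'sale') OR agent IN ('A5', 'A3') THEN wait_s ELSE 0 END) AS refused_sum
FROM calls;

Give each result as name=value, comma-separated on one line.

[a3_sum: agent = 'A3']
call_id=400: ✗
call_id=401: ✗
call_id=402: ✓ → 460
call_id=403: ✗
call_id=404: ✗
call_id=405: ✗
call_id=406: ✗
call_id=407: ✗
call_id=408: ✗
a3_sum = 460
—
[refused_sum: disposition IN ('refused', 'no_answer', 'sale') OR agent IN ('A5', 'A3')]
call_id=400: ✗
call_id=401: ✓ → 567
call_id=402: ✓ → 460
call_id=403: ✗
call_id=404: ✓ → 585
call_id=405: ✓ → 156
call_id=406: ✓ → 9
call_id=407: ✓ → 54
call_id=408: ✓ → 24
refused_sum = 567 + 460 + 585 + 156 + 9 + 54 + 24 = 1855

a3_sum=460, refused_sum=1855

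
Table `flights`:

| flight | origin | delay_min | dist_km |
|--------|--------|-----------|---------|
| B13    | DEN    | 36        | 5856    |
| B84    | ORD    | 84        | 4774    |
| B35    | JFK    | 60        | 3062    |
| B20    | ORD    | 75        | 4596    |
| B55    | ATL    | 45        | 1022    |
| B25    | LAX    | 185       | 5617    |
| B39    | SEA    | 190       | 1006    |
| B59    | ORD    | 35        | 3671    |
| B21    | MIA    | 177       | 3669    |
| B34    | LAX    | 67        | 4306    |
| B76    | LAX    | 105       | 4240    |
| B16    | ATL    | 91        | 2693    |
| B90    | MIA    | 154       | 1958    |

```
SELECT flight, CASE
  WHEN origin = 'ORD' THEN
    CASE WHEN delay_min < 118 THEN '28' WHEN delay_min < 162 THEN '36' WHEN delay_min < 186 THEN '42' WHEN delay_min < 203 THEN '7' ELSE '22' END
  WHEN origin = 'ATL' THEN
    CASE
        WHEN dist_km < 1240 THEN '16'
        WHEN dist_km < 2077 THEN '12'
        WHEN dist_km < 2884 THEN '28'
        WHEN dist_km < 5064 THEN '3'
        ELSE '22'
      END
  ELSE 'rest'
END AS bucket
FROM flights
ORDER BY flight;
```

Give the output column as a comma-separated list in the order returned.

flight=B13: origin='DEN' → outer ELSE → rest
flight=B16: origin='ATL' → inner[dist_km < 2884] → 28
flight=B20: origin='ORD' → inner[delay_min < 118] → 28
flight=B21: origin='MIA' → outer ELSE → rest
flight=B25: origin='LAX' → outer ELSE → rest
flight=B34: origin='LAX' → outer ELSE → rest
flight=B35: origin='JFK' → outer ELSE → rest
flight=B39: origin='SEA' → outer ELSE → rest
flight=B55: origin='ATL' → inner[dist_km < 1240] → 16
flight=B59: origin='ORD' → inner[delay_min < 118] → 28
flight=B76: origin='LAX' → outer ELSE → rest
flight=B84: origin='ORD' → inner[delay_min < 118] → 28
flight=B90: origin='MIA' → outer ELSE → rest

rest, 28, 28, rest, rest, rest, rest, rest, 16, 28, rest, 28, rest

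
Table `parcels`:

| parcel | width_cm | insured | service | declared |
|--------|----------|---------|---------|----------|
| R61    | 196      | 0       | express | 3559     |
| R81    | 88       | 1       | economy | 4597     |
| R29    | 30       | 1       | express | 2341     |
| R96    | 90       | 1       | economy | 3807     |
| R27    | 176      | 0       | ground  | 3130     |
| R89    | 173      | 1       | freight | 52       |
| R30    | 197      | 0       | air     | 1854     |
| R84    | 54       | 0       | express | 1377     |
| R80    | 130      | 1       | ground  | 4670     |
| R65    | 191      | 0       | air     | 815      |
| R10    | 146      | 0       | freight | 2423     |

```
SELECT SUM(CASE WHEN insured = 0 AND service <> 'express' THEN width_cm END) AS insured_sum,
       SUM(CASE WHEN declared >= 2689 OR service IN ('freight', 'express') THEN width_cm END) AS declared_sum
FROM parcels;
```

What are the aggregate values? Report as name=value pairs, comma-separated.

[insured_sum: insured = 0 AND service <> 'express']
parcel=R61: ✗
parcel=R81: ✗
parcel=R29: ✗
parcel=R96: ✗
parcel=R27: ✓ → 176
parcel=R89: ✗
parcel=R30: ✓ → 197
parcel=R84: ✗
parcel=R80: ✗
parcel=R65: ✓ → 191
parcel=R10: ✓ → 146
insured_sum = 176 + 197 + 191 + 146 = 710
—
[declared_sum: declared >= 2689 OR service IN ('freight', 'express')]
parcel=R61: ✓ → 196
parcel=R81: ✓ → 88
parcel=R29: ✓ → 30
parcel=R96: ✓ → 90
parcel=R27: ✓ → 176
parcel=R89: ✓ → 173
parcel=R30: ✗
parcel=R84: ✓ → 54
parcel=R80: ✓ → 130
parcel=R65: ✗
parcel=R10: ✓ → 146
declared_sum = 196 + 88 + 30 + 90 + 176 + 173 + 54 + 130 + 146 = 1083

insured_sum=710, declared_sum=1083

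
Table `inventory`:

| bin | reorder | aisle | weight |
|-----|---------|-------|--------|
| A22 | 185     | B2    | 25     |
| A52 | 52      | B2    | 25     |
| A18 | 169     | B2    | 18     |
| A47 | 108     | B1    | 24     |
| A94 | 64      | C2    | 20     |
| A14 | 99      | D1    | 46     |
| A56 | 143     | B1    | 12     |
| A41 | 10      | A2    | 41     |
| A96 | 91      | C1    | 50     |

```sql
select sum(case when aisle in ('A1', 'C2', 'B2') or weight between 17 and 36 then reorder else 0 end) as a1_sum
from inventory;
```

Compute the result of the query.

bin=A22: ✓ → 185
bin=A52: ✓ → 52
bin=A18: ✓ → 169
bin=A47: ✓ → 108
bin=A94: ✓ → 64
bin=A14: ✗
bin=A56: ✗
bin=A41: ✗
bin=A96: ✗
a1_sum = 185 + 52 + 169 + 108 + 64 = 578

578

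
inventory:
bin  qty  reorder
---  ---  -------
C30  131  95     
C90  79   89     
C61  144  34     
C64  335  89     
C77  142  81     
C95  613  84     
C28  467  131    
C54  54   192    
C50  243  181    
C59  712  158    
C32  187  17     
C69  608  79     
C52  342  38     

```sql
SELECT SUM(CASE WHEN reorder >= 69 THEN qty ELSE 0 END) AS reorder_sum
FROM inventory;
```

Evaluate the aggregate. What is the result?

3384

bin=C30: ✓ → 131
bin=C90: ✓ → 79
bin=C61: ✗
bin=C64: ✓ → 335
bin=C77: ✓ → 142
bin=C95: ✓ → 613
bin=C28: ✓ → 467
bin=C54: ✓ → 54
bin=C50: ✓ → 243
bin=C59: ✓ → 712
bin=C32: ✗
bin=C69: ✓ → 608
bin=C52: ✗
reorder_sum = 131 + 79 + 335 + 142 + 613 + 467 + 54 + 243 + 712 + 608 = 3384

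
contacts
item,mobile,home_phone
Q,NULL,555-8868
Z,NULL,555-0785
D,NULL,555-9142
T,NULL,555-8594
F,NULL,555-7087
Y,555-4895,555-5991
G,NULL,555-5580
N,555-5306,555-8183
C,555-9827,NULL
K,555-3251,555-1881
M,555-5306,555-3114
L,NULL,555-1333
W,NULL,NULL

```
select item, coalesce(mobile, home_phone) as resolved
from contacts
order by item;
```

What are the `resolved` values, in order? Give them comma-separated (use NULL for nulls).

item=C: mobile=555-9827 → 555-9827
item=D: mobile=NULL, home_phone=555-9142 → 555-9142
item=F: mobile=NULL, home_phone=555-7087 → 555-7087
item=G: mobile=NULL, home_phone=555-5580 → 555-5580
item=K: mobile=555-3251 → 555-3251
item=L: mobile=NULL, home_phone=555-1333 → 555-1333
item=M: mobile=555-5306 → 555-5306
item=N: mobile=555-5306 → 555-5306
item=Q: mobile=NULL, home_phone=555-8868 → 555-8868
item=T: mobile=NULL, home_phone=555-8594 → 555-8594
item=W: mobile=NULL, home_phone=NULL (all NULL) → NULL
item=Y: mobile=555-4895 → 555-4895
item=Z: mobile=NULL, home_phone=555-0785 → 555-0785

555-9827, 555-9142, 555-7087, 555-5580, 555-3251, 555-1333, 555-5306, 555-5306, 555-8868, 555-8594, NULL, 555-4895, 555-0785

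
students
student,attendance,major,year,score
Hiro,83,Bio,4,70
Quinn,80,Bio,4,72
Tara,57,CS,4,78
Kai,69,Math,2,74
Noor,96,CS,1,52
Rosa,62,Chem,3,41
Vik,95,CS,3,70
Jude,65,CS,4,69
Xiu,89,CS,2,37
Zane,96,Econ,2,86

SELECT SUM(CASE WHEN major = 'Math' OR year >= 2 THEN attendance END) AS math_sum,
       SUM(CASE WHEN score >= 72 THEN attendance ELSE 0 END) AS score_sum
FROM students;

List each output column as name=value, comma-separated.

math_sum=696, score_sum=302

[math_sum: major = 'Math' OR year >= 2]
student=Hiro: ✓ → 83
student=Quinn: ✓ → 80
student=Tara: ✓ → 57
student=Kai: ✓ → 69
student=Noor: ✗
student=Rosa: ✓ → 62
student=Vik: ✓ → 95
student=Jude: ✓ → 65
student=Xiu: ✓ → 89
student=Zane: ✓ → 96
math_sum = 83 + 80 + 57 + 69 + 62 + 95 + 65 + 89 + 96 = 696
—
[score_sum: score >= 72]
student=Hiro: ✗
student=Quinn: ✓ → 80
student=Tara: ✓ → 57
student=Kai: ✓ → 69
student=Noor: ✗
student=Rosa: ✗
student=Vik: ✗
student=Jude: ✗
student=Xiu: ✗
student=Zane: ✓ → 96
score_sum = 80 + 57 + 69 + 96 = 302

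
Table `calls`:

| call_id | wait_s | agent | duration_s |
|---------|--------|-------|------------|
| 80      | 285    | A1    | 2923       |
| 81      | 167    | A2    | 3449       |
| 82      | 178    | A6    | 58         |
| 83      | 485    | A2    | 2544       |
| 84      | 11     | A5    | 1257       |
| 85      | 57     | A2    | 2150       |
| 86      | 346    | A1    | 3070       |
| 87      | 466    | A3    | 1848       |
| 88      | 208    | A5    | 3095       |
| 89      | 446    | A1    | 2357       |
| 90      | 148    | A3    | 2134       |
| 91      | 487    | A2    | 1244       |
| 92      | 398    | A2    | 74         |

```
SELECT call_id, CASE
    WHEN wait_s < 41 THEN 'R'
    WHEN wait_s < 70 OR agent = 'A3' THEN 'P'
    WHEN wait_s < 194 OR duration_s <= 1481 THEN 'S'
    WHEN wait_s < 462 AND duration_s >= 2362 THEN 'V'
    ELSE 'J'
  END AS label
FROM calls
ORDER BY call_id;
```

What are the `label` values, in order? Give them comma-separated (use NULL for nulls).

call_id=80: wait_s < 462 AND duration_s >= 2362 → V
call_id=81: wait_s < 194 OR duration_s <= 1481 → S
call_id=82: wait_s < 194 OR duration_s <= 1481 → S
call_id=83: ELSE → J
call_id=84: wait_s < 41 → R
call_id=85: wait_s < 70 OR agent = 'A3' → P
call_id=86: wait_s < 462 AND duration_s >= 2362 → V
call_id=87: wait_s < 70 OR agent = 'A3' → P
call_id=88: wait_s < 462 AND duration_s >= 2362 → V
call_id=89: ELSE → J
call_id=90: wait_s < 70 OR agent = 'A3' → P
call_id=91: wait_s < 194 OR duration_s <= 1481 → S
call_id=92: wait_s < 194 OR duration_s <= 1481 → S

V, S, S, J, R, P, V, P, V, J, P, S, S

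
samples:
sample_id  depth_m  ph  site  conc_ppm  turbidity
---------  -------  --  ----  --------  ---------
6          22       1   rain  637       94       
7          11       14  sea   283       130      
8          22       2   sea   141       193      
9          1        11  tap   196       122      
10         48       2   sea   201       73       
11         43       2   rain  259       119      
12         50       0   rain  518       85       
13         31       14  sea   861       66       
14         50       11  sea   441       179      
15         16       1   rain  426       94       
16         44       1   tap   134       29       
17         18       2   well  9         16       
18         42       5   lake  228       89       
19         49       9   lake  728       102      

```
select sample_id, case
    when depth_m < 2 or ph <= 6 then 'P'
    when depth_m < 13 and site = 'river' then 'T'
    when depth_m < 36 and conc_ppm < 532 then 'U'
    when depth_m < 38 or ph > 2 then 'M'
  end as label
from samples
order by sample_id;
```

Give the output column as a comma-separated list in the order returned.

P, U, P, P, P, P, P, M, M, P, P, P, P, M

sample_id=6: depth_m < 2 or ph <= 6 → P
sample_id=7: depth_m < 36 and conc_ppm < 532 → U
sample_id=8: depth_m < 2 or ph <= 6 → P
sample_id=9: depth_m < 2 or ph <= 6 → P
sample_id=10: depth_m < 2 or ph <= 6 → P
sample_id=11: depth_m < 2 or ph <= 6 → P
sample_id=12: depth_m < 2 or ph <= 6 → P
sample_id=13: depth_m < 38 or ph > 2 → M
sample_id=14: depth_m < 38 or ph > 2 → M
sample_id=15: depth_m < 2 or ph <= 6 → P
sample_id=16: depth_m < 2 or ph <= 6 → P
sample_id=17: depth_m < 2 or ph <= 6 → P
sample_id=18: depth_m < 2 or ph <= 6 → P
sample_id=19: depth_m < 38 or ph > 2 → M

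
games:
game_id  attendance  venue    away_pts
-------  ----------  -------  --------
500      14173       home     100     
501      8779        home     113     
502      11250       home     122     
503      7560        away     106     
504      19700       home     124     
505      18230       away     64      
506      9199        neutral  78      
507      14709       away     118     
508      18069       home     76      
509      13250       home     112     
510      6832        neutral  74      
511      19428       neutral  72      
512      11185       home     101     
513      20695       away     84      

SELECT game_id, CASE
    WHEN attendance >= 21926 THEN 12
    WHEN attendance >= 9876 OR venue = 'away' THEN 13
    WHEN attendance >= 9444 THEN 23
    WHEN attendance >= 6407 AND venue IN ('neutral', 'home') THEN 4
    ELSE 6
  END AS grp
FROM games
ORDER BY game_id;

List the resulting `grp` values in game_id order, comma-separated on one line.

game_id=500: attendance >= 9876 OR venue = 'away' → 13
game_id=501: attendance >= 6407 AND venue IN ('neutral', 'home') → 4
game_id=502: attendance >= 9876 OR venue = 'away' → 13
game_id=503: attendance >= 9876 OR venue = 'away' → 13
game_id=504: attendance >= 9876 OR venue = 'away' → 13
game_id=505: attendance >= 9876 OR venue = 'away' → 13
game_id=506: attendance >= 6407 AND venue IN ('neutral', 'home') → 4
game_id=507: attendance >= 9876 OR venue = 'away' → 13
game_id=508: attendance >= 9876 OR venue = 'away' → 13
game_id=509: attendance >= 9876 OR venue = 'away' → 13
game_id=510: attendance >= 6407 AND venue IN ('neutral', 'home') → 4
game_id=511: attendance >= 9876 OR venue = 'away' → 13
game_id=512: attendance >= 9876 OR venue = 'away' → 13
game_id=513: attendance >= 9876 OR venue = 'away' → 13

13, 4, 13, 13, 13, 13, 4, 13, 13, 13, 4, 13, 13, 13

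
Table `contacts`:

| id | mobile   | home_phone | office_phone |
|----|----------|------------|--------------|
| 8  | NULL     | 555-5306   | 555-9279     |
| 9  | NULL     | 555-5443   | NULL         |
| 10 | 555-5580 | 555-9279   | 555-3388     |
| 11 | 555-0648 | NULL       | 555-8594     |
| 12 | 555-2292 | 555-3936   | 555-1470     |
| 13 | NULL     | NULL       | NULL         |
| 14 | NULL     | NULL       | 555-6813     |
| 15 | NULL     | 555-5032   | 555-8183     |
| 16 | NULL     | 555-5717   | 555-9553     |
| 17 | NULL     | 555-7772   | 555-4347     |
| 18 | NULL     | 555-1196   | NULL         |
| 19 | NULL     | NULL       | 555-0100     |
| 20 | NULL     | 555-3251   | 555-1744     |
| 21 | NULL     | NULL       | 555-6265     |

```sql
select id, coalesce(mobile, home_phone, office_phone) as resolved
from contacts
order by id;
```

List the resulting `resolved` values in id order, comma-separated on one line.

555-5306, 555-5443, 555-5580, 555-0648, 555-2292, NULL, 555-6813, 555-5032, 555-5717, 555-7772, 555-1196, 555-0100, 555-3251, 555-6265

id=8: mobile=NULL, home_phone=555-5306 → 555-5306
id=9: mobile=NULL, home_phone=555-5443 → 555-5443
id=10: mobile=555-5580 → 555-5580
id=11: mobile=555-0648 → 555-0648
id=12: mobile=555-2292 → 555-2292
id=13: mobile=NULL, home_phone=NULL, office_phone=NULL (all NULL) → NULL
id=14: mobile=NULL, home_phone=NULL, office_phone=555-6813 → 555-6813
id=15: mobile=NULL, home_phone=555-5032 → 555-5032
id=16: mobile=NULL, home_phone=555-5717 → 555-5717
id=17: mobile=NULL, home_phone=555-7772 → 555-7772
id=18: mobile=NULL, home_phone=555-1196 → 555-1196
id=19: mobile=NULL, home_phone=NULL, office_phone=555-0100 → 555-0100
id=20: mobile=NULL, home_phone=555-3251 → 555-3251
id=21: mobile=NULL, home_phone=NULL, office_phone=555-6265 → 555-6265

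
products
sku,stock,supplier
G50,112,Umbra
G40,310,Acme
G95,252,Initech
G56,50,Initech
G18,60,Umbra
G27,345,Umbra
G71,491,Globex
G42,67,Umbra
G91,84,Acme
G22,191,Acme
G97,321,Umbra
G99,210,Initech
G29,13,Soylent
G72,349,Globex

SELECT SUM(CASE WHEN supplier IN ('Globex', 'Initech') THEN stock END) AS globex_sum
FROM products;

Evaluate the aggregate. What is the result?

sku=G50: ✗
sku=G40: ✗
sku=G95: ✓ → 252
sku=G56: ✓ → 50
sku=G18: ✗
sku=G27: ✗
sku=G71: ✓ → 491
sku=G42: ✗
sku=G91: ✗
sku=G22: ✗
sku=G97: ✗
sku=G99: ✓ → 210
sku=G29: ✗
sku=G72: ✓ → 349
globex_sum = 252 + 50 + 491 + 210 + 349 = 1352

1352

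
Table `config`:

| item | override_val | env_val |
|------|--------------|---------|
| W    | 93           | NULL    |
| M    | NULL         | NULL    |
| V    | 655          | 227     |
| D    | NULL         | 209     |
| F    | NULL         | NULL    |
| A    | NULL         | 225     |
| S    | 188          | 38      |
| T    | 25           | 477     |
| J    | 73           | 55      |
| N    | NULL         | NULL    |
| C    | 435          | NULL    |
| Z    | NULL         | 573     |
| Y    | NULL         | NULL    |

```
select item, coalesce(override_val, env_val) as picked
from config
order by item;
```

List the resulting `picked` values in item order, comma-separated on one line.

item=A: override_val=NULL, env_val=225 → 225
item=C: override_val=435 → 435
item=D: override_val=NULL, env_val=209 → 209
item=F: override_val=NULL, env_val=NULL (all NULL) → NULL
item=J: override_val=73 → 73
item=M: override_val=NULL, env_val=NULL (all NULL) → NULL
item=N: override_val=NULL, env_val=NULL (all NULL) → NULL
item=S: override_val=188 → 188
item=T: override_val=25 → 25
item=V: override_val=655 → 655
item=W: override_val=93 → 93
item=Y: override_val=NULL, env_val=NULL (all NULL) → NULL
item=Z: override_val=NULL, env_val=573 → 573

225, 435, 209, NULL, 73, NULL, NULL, 188, 25, 655, 93, NULL, 573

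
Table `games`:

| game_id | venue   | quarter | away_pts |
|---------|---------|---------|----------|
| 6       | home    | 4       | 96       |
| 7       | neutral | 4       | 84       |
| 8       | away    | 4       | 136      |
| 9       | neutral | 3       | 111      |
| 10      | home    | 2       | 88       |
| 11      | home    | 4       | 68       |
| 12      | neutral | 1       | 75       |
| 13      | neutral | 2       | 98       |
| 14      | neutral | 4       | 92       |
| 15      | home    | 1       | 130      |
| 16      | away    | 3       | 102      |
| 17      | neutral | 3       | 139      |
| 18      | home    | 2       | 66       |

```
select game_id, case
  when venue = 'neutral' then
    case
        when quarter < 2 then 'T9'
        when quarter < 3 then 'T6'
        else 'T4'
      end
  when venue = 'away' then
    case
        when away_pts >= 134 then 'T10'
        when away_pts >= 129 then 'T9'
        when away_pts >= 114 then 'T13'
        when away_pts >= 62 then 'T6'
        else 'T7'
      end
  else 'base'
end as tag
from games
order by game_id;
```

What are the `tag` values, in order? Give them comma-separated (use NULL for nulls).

game_id=6: venue='home' → outer ELSE → base
game_id=7: venue='neutral' → inner[ELSE] → T4
game_id=8: venue='away' → inner[away_pts >= 134] → T10
game_id=9: venue='neutral' → inner[ELSE] → T4
game_id=10: venue='home' → outer ELSE → base
game_id=11: venue='home' → outer ELSE → base
game_id=12: venue='neutral' → inner[quarter < 2] → T9
game_id=13: venue='neutral' → inner[quarter < 3] → T6
game_id=14: venue='neutral' → inner[ELSE] → T4
game_id=15: venue='home' → outer ELSE → base
game_id=16: venue='away' → inner[away_pts >= 62] → T6
game_id=17: venue='neutral' → inner[ELSE] → T4
game_id=18: venue='home' → outer ELSE → base

base, T4, T10, T4, base, base, T9, T6, T4, base, T6, T4, base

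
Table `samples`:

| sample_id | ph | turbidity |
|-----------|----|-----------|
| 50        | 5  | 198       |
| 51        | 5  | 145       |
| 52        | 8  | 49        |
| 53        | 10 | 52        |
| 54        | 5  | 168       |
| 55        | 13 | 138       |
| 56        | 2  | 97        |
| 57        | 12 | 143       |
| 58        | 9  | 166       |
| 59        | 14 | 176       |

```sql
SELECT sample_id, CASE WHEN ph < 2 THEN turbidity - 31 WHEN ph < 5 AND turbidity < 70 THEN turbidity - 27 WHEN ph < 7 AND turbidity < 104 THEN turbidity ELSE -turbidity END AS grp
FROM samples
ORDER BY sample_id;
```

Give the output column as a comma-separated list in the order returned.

-198, -145, -49, -52, -168, -138, 97, -143, -166, -176

sample_id=50: ELSE → -198
sample_id=51: ELSE → -145
sample_id=52: ELSE → -49
sample_id=53: ELSE → -52
sample_id=54: ELSE → -168
sample_id=55: ELSE → -138
sample_id=56: ph < 7 AND turbidity < 104 → 97
sample_id=57: ELSE → -143
sample_id=58: ELSE → -166
sample_id=59: ELSE → -176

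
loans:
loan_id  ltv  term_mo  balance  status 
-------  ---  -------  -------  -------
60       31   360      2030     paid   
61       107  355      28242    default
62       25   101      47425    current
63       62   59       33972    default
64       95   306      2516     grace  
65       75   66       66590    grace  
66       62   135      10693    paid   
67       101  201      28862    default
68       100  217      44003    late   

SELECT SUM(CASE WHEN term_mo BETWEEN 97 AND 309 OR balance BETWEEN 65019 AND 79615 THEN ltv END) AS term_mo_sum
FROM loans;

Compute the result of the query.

458

loan_id=60: ✗
loan_id=61: ✗
loan_id=62: ✓ → 25
loan_id=63: ✗
loan_id=64: ✓ → 95
loan_id=65: ✓ → 75
loan_id=66: ✓ → 62
loan_id=67: ✓ → 101
loan_id=68: ✓ → 100
term_mo_sum = 25 + 95 + 75 + 62 + 101 + 100 = 458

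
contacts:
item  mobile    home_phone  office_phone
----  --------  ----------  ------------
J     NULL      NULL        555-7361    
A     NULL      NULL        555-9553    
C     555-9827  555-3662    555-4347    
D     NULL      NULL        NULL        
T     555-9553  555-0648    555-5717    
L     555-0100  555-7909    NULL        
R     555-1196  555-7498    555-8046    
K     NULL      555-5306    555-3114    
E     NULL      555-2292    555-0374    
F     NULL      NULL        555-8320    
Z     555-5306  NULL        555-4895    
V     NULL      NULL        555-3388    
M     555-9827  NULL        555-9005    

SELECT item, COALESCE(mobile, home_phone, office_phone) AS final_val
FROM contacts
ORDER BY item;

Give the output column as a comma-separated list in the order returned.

item=A: mobile=NULL, home_phone=NULL, office_phone=555-9553 → 555-9553
item=C: mobile=555-9827 → 555-9827
item=D: mobile=NULL, home_phone=NULL, office_phone=NULL (all NULL) → NULL
item=E: mobile=NULL, home_phone=555-2292 → 555-2292
item=F: mobile=NULL, home_phone=NULL, office_phone=555-8320 → 555-8320
item=J: mobile=NULL, home_phone=NULL, office_phone=555-7361 → 555-7361
item=K: mobile=NULL, home_phone=555-5306 → 555-5306
item=L: mobile=555-0100 → 555-0100
item=M: mobile=555-9827 → 555-9827
item=R: mobile=555-1196 → 555-1196
item=T: mobile=555-9553 → 555-9553
item=V: mobile=NULL, home_phone=NULL, office_phone=555-3388 → 555-3388
item=Z: mobile=555-5306 → 555-5306

555-9553, 555-9827, NULL, 555-2292, 555-8320, 555-7361, 555-5306, 555-0100, 555-9827, 555-1196, 555-9553, 555-3388, 555-5306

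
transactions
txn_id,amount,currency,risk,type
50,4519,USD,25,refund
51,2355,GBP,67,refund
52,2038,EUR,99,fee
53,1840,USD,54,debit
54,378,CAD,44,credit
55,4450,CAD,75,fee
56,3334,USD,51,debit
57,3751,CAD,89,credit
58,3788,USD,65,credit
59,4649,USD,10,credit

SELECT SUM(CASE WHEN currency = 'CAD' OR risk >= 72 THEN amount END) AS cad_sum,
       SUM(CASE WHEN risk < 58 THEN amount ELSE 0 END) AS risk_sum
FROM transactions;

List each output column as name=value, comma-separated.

[cad_sum: currency = 'CAD' OR risk >= 72]
txn_id=50: ✗
txn_id=51: ✗
txn_id=52: ✓ → 2038
txn_id=53: ✗
txn_id=54: ✓ → 378
txn_id=55: ✓ → 4450
txn_id=56: ✗
txn_id=57: ✓ → 3751
txn_id=58: ✗
txn_id=59: ✗
cad_sum = 2038 + 378 + 4450 + 3751 = 10617
—
[risk_sum: risk < 58]
txn_id=50: ✓ → 4519
txn_id=51: ✗
txn_id=52: ✗
txn_id=53: ✓ → 1840
txn_id=54: ✓ → 378
txn_id=55: ✗
txn_id=56: ✓ → 3334
txn_id=57: ✗
txn_id=58: ✗
txn_id=59: ✓ → 4649
risk_sum = 4519 + 1840 + 378 + 3334 + 4649 = 14720

cad_sum=10617, risk_sum=14720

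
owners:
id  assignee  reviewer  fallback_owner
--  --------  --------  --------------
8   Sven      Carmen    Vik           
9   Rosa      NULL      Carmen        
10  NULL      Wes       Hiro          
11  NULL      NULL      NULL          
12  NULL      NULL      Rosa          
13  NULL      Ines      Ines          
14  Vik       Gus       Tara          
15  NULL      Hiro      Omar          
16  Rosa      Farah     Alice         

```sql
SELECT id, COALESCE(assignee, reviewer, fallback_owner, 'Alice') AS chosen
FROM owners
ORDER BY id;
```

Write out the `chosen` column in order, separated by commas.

id=8: assignee=Sven → Sven
id=9: assignee=Rosa → Rosa
id=10: assignee=NULL, reviewer=Wes → Wes
id=11: assignee=NULL, reviewer=NULL, fallback_owner=NULL, → literal Alice → Alice
id=12: assignee=NULL, reviewer=NULL, fallback_owner=Rosa → Rosa
id=13: assignee=NULL, reviewer=Ines → Ines
id=14: assignee=Vik → Vik
id=15: assignee=NULL, reviewer=Hiro → Hiro
id=16: assignee=Rosa → Rosa

Sven, Rosa, Wes, Alice, Rosa, Ines, Vik, Hiro, Rosa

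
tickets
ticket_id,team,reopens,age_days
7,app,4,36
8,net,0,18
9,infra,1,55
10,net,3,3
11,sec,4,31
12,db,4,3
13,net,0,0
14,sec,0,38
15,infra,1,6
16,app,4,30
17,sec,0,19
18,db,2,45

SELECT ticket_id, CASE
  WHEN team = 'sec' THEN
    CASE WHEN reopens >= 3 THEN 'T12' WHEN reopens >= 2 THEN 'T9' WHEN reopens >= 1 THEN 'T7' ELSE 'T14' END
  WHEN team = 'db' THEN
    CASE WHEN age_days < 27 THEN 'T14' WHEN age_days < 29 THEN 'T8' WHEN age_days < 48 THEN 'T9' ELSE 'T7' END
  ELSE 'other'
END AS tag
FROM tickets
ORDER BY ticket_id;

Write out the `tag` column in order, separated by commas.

other, other, other, other, T12, T14, other, T14, other, other, T14, T9

ticket_id=7: team='app' → outer ELSE → other
ticket_id=8: team='net' → outer ELSE → other
ticket_id=9: team='infra' → outer ELSE → other
ticket_id=10: team='net' → outer ELSE → other
ticket_id=11: team='sec' → inner[reopens >= 3] → T12
ticket_id=12: team='db' → inner[age_days < 27] → T14
ticket_id=13: team='net' → outer ELSE → other
ticket_id=14: team='sec' → inner[ELSE] → T14
ticket_id=15: team='infra' → outer ELSE → other
ticket_id=16: team='app' → outer ELSE → other
ticket_id=17: team='sec' → inner[ELSE] → T14
ticket_id=18: team='db' → inner[age_days < 48] → T9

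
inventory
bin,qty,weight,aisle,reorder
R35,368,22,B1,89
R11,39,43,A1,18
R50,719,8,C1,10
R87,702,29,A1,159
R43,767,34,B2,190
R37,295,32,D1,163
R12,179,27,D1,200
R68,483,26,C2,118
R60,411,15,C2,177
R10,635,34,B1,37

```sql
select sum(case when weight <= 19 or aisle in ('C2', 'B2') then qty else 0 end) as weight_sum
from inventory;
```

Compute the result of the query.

2380

bin=R35: ✗
bin=R11: ✗
bin=R50: ✓ → 719
bin=R87: ✗
bin=R43: ✓ → 767
bin=R37: ✗
bin=R12: ✗
bin=R68: ✓ → 483
bin=R60: ✓ → 411
bin=R10: ✗
weight_sum = 719 + 767 + 483 + 411 = 2380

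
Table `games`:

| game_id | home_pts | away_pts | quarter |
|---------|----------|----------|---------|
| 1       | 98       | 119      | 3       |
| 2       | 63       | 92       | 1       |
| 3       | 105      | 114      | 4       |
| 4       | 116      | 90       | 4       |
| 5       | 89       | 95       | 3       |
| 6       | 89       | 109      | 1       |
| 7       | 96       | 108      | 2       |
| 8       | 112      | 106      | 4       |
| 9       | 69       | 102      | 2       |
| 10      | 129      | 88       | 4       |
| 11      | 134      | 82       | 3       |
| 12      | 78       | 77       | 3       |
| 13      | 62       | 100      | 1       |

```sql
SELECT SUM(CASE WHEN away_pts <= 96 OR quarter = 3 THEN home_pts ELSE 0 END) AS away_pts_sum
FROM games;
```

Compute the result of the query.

707

game_id=1: ✓ → 98
game_id=2: ✓ → 63
game_id=3: ✗
game_id=4: ✓ → 116
game_id=5: ✓ → 89
game_id=6: ✗
game_id=7: ✗
game_id=8: ✗
game_id=9: ✗
game_id=10: ✓ → 129
game_id=11: ✓ → 134
game_id=12: ✓ → 78
game_id=13: ✗
away_pts_sum = 98 + 63 + 116 + 89 + 129 + 134 + 78 = 707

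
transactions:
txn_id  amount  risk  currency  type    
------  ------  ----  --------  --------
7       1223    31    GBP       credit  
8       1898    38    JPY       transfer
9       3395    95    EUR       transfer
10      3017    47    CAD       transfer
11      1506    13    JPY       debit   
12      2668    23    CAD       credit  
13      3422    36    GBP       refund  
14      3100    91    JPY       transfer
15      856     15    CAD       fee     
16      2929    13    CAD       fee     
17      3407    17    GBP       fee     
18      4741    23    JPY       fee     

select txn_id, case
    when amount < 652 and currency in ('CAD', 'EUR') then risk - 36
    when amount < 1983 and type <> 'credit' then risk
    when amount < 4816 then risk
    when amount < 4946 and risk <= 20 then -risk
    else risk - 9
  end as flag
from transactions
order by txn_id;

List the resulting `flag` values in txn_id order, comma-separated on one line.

txn_id=7: amount < 4816 → 31
txn_id=8: amount < 1983 and type <> 'credit' → 38
txn_id=9: amount < 4816 → 95
txn_id=10: amount < 4816 → 47
txn_id=11: amount < 1983 and type <> 'credit' → 13
txn_id=12: amount < 4816 → 23
txn_id=13: amount < 4816 → 36
txn_id=14: amount < 4816 → 91
txn_id=15: amount < 1983 and type <> 'credit' → 15
txn_id=16: amount < 4816 → 13
txn_id=17: amount < 4816 → 17
txn_id=18: amount < 4816 → 23

31, 38, 95, 47, 13, 23, 36, 91, 15, 13, 17, 23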